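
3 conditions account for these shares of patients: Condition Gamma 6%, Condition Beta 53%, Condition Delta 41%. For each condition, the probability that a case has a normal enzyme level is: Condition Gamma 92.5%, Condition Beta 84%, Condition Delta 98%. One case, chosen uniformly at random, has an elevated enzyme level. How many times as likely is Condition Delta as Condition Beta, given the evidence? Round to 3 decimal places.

Taking complements, P(elevated | each) = Condition Gamma 0.075, Condition Beta 0.16, Condition Delta 0.02.
Prior × likelihood for each hypothesis:
  Condition Gamma: 0.06 × 0.075 = 0.0045
  Condition Beta: 0.53 × 0.16 = 0.0848
  Condition Delta: 0.41 × 0.02 = 0.0082
Total = 0.0975.
The ratio is 0.0082 / 0.0848 (the normalizer cancels) = 0.097.

0.097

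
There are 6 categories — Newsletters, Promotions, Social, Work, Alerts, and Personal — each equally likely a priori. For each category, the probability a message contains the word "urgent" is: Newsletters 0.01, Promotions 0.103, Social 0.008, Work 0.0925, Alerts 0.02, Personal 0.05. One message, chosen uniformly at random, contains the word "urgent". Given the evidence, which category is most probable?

Promotions

With a uniform prior (1/6 each), posterior ∝ likelihood:
  Newsletters: 0.01
  Promotions: 0.103
  Social: 0.008
  Work: 0.0925
  Alerts: 0.02
  Personal: 0.05
Normalizing constant = 0.2835.
Largest term belongs to Promotions, so Promotions is most probable.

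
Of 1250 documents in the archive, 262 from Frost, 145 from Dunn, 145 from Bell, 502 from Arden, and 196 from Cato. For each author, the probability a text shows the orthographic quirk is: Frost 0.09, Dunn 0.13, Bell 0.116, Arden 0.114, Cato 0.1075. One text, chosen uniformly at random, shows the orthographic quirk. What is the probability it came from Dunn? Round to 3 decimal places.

0.137

By Bayes' rule, posterior ∝ prior × likelihood:
  Frost: 0.2096 × 0.09 = 0.018864
  Dunn: 0.116 × 0.13 = 0.01508
  Bell: 0.116 × 0.116 = 0.013456
  Arden: 0.4016 × 0.114 = 0.0457824
  Cato: 0.1568 × 0.1075 = 0.016856
Total = 0.1100384.
P(Dunn | evidence) = 0.01508 / 0.1100384 ≈ 0.137.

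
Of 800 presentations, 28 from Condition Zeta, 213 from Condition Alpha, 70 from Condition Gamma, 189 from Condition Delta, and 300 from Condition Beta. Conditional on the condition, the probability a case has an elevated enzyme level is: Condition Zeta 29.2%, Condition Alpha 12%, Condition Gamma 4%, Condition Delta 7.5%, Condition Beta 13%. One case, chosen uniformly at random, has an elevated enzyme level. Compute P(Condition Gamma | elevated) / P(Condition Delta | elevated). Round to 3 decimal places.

Compute prior × likelihood for every hypothesis:
  Condition Zeta: 0.035 × 0.292 = 0.01022
  Condition Alpha: 0.26625 × 0.12 = 0.03195
  Condition Gamma: 0.0875 × 0.04 = 0.0035
  Condition Delta: 0.23625 × 0.075 = 0.01771875
  Condition Beta: 0.375 × 0.13 = 0.04875
Total = 0.11213875.
The ratio is 0.0035 / 0.01771875 (the normalizer cancels) = 0.198.

0.198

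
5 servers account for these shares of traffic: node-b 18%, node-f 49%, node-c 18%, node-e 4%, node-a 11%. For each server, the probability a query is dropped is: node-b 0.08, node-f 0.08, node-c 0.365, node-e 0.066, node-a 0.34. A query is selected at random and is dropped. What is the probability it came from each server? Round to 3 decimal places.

Unnormalized posteriors (prior × likelihood):
  node-b: 0.18 × 0.08 = 0.0144
  node-f: 0.49 × 0.08 = 0.0392
  node-c: 0.18 × 0.365 = 0.0657
  node-e: 0.04 × 0.066 = 0.00264
  node-a: 0.11 × 0.34 = 0.0374
Sum = 0.15934.
P(node-b | dropped) = 0.0144/0.15934 ≈ 0.090
P(node-f | dropped) = 0.0392/0.15934 ≈ 0.246
P(node-c | dropped) = 0.0657/0.15934 ≈ 0.412
P(node-e | dropped) = 0.00264/0.15934 ≈ 0.017
P(node-a | dropped) = 0.0374/0.15934 ≈ 0.235

node-b 0.090, node-f 0.246, node-c 0.412, node-e 0.017, node-a 0.235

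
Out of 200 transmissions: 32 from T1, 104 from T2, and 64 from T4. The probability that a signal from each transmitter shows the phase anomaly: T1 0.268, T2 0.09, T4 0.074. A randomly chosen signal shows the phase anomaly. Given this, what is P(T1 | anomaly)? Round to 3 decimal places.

Compute prior × likelihood for every hypothesis:
  T1: 0.16 × 0.268 = 0.04288
  T2: 0.52 × 0.09 = 0.0468
  T4: 0.32 × 0.074 = 0.02368
Total = 0.11336.
P(T1 | evidence) = 0.04288 / 0.11336 ≈ 0.378.

0.378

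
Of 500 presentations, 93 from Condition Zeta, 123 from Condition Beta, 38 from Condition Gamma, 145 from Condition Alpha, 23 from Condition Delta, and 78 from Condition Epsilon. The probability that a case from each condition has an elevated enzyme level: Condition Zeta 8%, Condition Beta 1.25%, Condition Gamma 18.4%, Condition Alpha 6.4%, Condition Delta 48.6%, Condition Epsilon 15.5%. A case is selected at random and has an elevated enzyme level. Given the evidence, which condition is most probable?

Condition Epsilon

Prior × likelihood for each hypothesis:
  Condition Zeta: 0.186 × 0.08 = 0.01488
  Condition Beta: 0.246 × 0.0125 = 0.003075
  Condition Gamma: 0.076 × 0.184 = 0.013984
  Condition Alpha: 0.29 × 0.064 = 0.01856
  Condition Delta: 0.046 × 0.486 = 0.022356
  Condition Epsilon: 0.156 × 0.155 = 0.02418
Sum = 0.097035.
Largest term belongs to Condition Epsilon, so Condition Epsilon is most probable.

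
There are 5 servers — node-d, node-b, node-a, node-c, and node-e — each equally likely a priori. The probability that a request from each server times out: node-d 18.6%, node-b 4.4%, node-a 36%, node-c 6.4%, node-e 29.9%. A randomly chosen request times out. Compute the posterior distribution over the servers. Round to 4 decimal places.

node-d 0.1952, node-b 0.0462, node-a 0.3778, node-c 0.0672, node-e 0.3137

With a uniform prior (1/5 each), posterior ∝ likelihood:
  node-d: 0.186
  node-b: 0.044
  node-a: 0.36
  node-c: 0.064
  node-e: 0.299
Normalizing constant = 0.953.
P(node-d | timeout) = 0.186/0.953 ≈ 0.1952
P(node-b | timeout) = 0.044/0.953 ≈ 0.0462
P(node-a | timeout) = 0.36/0.953 ≈ 0.3778
P(node-c | timeout) = 0.064/0.953 ≈ 0.0672
P(node-e | timeout) = 0.299/0.953 ≈ 0.3137
(Check: 0.1952+0.0462+0.3778+0.0672+0.3137 = 1.0001.)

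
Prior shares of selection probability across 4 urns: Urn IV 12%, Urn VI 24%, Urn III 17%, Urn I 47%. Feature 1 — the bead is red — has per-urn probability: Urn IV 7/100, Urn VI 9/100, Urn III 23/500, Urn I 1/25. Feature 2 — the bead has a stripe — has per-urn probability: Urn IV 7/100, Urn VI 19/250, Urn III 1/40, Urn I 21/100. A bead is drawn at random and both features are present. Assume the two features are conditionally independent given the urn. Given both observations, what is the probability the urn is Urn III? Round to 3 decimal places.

0.031

By Bayes' rule, posterior ∝ prior × likelihood:
  Urn IV: 0.12 × 0.07 × 0.07 = 0.000588
  Urn VI: 0.24 × 0.09 × 0.076 = 0.0016416
  Urn III: 0.17 × 0.046 × 0.025 = 0.0001955
  Urn I: 0.47 × 0.04 × 0.21 = 0.003948
Sum = 0.0063731.
P(Urn III | evidence) = 0.0001955 / 0.0063731 ≈ 0.031.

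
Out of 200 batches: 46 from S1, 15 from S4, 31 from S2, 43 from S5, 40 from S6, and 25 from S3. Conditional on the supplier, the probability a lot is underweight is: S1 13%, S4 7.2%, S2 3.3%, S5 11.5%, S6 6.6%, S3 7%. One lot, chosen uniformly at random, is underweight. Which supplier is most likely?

Unnormalized posteriors (prior × likelihood):
  S1: 0.23 × 0.13 = 0.0299
  S4: 0.075 × 0.072 = 0.0054
  S2: 0.155 × 0.033 = 0.005115
  S5: 0.215 × 0.115 = 0.024725
  S6: 0.2 × 0.066 = 0.0132
  S3: 0.125 × 0.07 = 0.00875
Total = 0.08709.
Largest term belongs to S1, so S1 is most probable.

S1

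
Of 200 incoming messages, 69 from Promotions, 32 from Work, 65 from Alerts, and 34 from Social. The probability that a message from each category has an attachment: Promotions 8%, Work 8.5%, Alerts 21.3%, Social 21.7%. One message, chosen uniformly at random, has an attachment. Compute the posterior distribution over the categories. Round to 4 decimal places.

Unnormalized posteriors (prior × likelihood):
  Promotions: 0.345 × 0.08 = 0.0276
  Work: 0.16 × 0.085 = 0.0136
  Alerts: 0.325 × 0.213 = 0.069225
  Social: 0.17 × 0.217 = 0.03689
Normalizing constant = 0.147315.
P(Promotions | attachment) = 0.0276/0.147315 ≈ 0.1874
P(Work | attachment) = 0.0136/0.147315 ≈ 0.0923
P(Alerts | attachment) = 0.069225/0.147315 ≈ 0.4699
P(Social | attachment) = 0.03689/0.147315 ≈ 0.2504
(Check: 0.1874+0.0923+0.4699+0.2504 = 1.0000.)

Promotions 0.1874, Work 0.0923, Alerts 0.4699, Social 0.2504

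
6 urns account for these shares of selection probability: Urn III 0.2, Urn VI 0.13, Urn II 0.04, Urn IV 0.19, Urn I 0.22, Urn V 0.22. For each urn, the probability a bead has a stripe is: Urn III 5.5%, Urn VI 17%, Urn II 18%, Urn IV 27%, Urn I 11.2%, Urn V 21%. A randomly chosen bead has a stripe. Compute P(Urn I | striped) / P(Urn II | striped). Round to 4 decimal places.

3.4222

Compute prior × likelihood for every hypothesis:
  Urn III: 0.2 × 0.055 = 0.011
  Urn VI: 0.13 × 0.17 = 0.0221
  Urn II: 0.04 × 0.18 = 0.0072
  Urn IV: 0.19 × 0.27 = 0.0513
  Urn I: 0.22 × 0.112 = 0.02464
  Urn V: 0.22 × 0.21 = 0.0462
Sum = 0.16244.
The ratio is 0.02464 / 0.0072 (the normalizer cancels) = 3.4222.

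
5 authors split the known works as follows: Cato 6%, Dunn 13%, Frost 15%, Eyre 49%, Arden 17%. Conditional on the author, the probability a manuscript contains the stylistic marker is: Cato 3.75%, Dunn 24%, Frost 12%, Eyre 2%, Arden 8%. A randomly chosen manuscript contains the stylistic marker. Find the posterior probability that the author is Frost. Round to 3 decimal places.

Compute prior × likelihood for every hypothesis:
  Cato: 0.06 × 0.0375 = 0.00225
  Dunn: 0.13 × 0.24 = 0.0312
  Frost: 0.15 × 0.12 = 0.018
  Eyre: 0.49 × 0.02 = 0.0098
  Arden: 0.17 × 0.08 = 0.0136
Sum = 0.07485.
P(Frost | evidence) = 0.018 / 0.07485 ≈ 0.240.

0.240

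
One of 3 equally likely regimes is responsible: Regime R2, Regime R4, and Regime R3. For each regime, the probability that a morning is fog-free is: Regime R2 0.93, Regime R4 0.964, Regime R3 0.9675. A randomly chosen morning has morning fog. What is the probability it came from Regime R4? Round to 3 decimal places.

0.260

Taking complements, P(fog | each) = Regime R2 0.07, Regime R4 0.036, Regime R3 0.0325.
Since the prior is uniform, the posterior is proportional to the likelihood:
  Regime R2: 0.07
  Regime R4: 0.036
  Regime R3: 0.0325
Normalizing constant = 0.1385.
P(Regime R4 | evidence) = 0.036 / 0.1385 ≈ 0.260.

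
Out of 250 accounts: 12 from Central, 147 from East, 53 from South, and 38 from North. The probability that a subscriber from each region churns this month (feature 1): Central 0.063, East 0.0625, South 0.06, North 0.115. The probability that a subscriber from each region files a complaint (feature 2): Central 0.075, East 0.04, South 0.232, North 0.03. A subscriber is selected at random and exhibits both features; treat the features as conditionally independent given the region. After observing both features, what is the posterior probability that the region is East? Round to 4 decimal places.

Unnormalized posteriors (prior × likelihood):
  Central: 0.048 × 0.063 × 0.075 = 0.0002268
  East: 0.588 × 0.0625 × 0.04 = 0.00147
  South: 0.212 × 0.06 × 0.232 = 0.00295104
  North: 0.152 × 0.115 × 0.03 = 0.0005244
Normalizing constant = 0.00517224.
P(East | evidence) = 0.00147 / 0.00517224 ≈ 0.2842.

0.2842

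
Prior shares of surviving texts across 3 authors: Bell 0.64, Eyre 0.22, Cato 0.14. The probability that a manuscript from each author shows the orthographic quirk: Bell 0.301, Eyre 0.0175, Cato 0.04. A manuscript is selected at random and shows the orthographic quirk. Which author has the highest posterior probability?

Prior × likelihood for each hypothesis:
  Bell: 0.64 × 0.301 = 0.19264
  Eyre: 0.22 × 0.0175 = 0.00385
  Cato: 0.14 × 0.04 = 0.0056
Normalizing constant = 0.20209.
Largest term belongs to Bell, so Bell is most probable.

Bell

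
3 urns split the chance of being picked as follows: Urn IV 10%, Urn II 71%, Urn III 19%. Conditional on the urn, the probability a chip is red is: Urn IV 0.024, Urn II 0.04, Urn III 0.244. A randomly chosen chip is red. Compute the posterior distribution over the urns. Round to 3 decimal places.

Unnormalized posteriors (prior × likelihood):
  Urn IV: 0.1 × 0.024 = 0.0024
  Urn II: 0.71 × 0.04 = 0.0284
  Urn III: 0.19 × 0.244 = 0.04636
Normalizing constant = 0.07716.
P(Urn IV | red) = 0.0024/0.07716 ≈ 0.031
P(Urn II | red) = 0.0284/0.07716 ≈ 0.368
P(Urn III | red) = 0.04636/0.07716 ≈ 0.601

Urn IV 0.031, Urn II 0.368, Urn III 0.601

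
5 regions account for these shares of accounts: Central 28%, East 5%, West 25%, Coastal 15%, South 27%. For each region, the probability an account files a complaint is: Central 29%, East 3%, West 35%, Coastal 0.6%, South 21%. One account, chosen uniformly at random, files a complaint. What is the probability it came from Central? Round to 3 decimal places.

0.356

Prior × likelihood for each hypothesis:
  Central: 0.28 × 0.29 = 0.0812
  East: 0.05 × 0.03 = 0.0015
  West: 0.25 × 0.35 = 0.0875
  Coastal: 0.15 × 0.006 = 0.0009
  South: 0.27 × 0.21 = 0.0567
Total = 0.2278.
P(Central | evidence) = 0.0812 / 0.2278 ≈ 0.356.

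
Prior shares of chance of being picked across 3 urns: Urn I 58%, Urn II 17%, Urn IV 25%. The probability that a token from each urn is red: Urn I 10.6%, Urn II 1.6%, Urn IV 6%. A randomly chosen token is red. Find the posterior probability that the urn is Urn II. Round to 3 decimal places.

Prior × likelihood for each hypothesis:
  Urn I: 0.58 × 0.106 = 0.06148
  Urn II: 0.17 × 0.016 = 0.00272
  Urn IV: 0.25 × 0.06 = 0.015
Total = 0.0792.
P(Urn II | evidence) = 0.00272 / 0.0792 ≈ 0.034.

0.034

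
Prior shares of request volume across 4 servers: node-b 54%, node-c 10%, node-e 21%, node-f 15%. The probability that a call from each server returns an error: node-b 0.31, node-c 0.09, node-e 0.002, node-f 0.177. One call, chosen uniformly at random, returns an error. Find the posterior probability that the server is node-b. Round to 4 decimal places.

0.8231

Compute prior × likelihood for every hypothesis:
  node-b: 0.54 × 0.31 = 0.1674
  node-c: 0.1 × 0.09 = 0.009
  node-e: 0.21 × 0.002 = 0.00042
  node-f: 0.15 × 0.177 = 0.02655
Sum = 0.20337.
P(node-b | evidence) = 0.1674 / 0.20337 ≈ 0.8231.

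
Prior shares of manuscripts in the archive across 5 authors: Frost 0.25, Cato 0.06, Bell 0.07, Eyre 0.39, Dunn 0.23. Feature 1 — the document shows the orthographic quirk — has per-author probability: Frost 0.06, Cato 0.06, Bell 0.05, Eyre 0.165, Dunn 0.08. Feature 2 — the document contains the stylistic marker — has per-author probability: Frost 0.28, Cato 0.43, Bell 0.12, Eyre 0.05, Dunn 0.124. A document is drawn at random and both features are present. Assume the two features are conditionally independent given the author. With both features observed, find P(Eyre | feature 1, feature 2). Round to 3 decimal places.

By Bayes' rule, posterior ∝ prior × likelihood:
  Frost: 0.25 × 0.06 × 0.28 = 0.0042
  Cato: 0.06 × 0.06 × 0.43 = 0.001548
  Bell: 0.07 × 0.05 × 0.12 = 0.00042
  Eyre: 0.39 × 0.165 × 0.05 = 0.0032175
  Dunn: 0.23 × 0.08 × 0.124 = 0.0022816
Sum = 0.0116671.
P(Eyre | evidence) = 0.0032175 / 0.0116671 ≈ 0.276.

0.276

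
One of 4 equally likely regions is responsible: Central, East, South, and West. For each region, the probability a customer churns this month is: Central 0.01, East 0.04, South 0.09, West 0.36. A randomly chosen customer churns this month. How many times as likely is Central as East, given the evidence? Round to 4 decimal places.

0.2500

With a uniform prior (1/4 each), posterior ∝ likelihood:
  Central: 0.01
  East: 0.04
  South: 0.09
  West: 0.36
Total = 0.5.
The ratio is 0.01 / 0.04 (the normalizer cancels) = 0.2500.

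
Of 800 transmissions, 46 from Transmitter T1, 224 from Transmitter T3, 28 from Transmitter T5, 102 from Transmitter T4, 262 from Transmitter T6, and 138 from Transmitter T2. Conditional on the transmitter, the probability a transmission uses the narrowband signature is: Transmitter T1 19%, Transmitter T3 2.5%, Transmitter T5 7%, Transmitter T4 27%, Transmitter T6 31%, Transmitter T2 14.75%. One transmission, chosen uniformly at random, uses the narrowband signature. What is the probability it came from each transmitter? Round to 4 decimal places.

Transmitter T1 0.0601, Transmitter T3 0.0385, Transmitter T5 0.0135, Transmitter T4 0.1894, Transmitter T6 0.5585, Transmitter T2 0.1400

Compute prior × likelihood for every hypothesis:
  Transmitter T1: 0.0575 × 0.19 = 0.010925
  Transmitter T3: 0.28 × 0.025 = 0.007
  Transmitter T5: 0.035 × 0.07 = 0.00245
  Transmitter T4: 0.1275 × 0.27 = 0.034425
  Transmitter T6: 0.3275 × 0.31 = 0.101525
  Transmitter T2: 0.1725 × 0.1475 = 0.02544375
Sum = 0.18176875.
P(Transmitter T1 | narrowband) = 0.010925/0.18176875 ≈ 0.0601
P(Transmitter T3 | narrowband) = 0.007/0.18176875 ≈ 0.0385
P(Transmitter T5 | narrowband) = 0.00245/0.18176875 ≈ 0.0135
P(Transmitter T4 | narrowband) = 0.034425/0.18176875 ≈ 0.1894
P(Transmitter T6 | narrowband) = 0.101525/0.18176875 ≈ 0.5585
P(Transmitter T2 | narrowband) = 0.02544375/0.18176875 ≈ 0.1400
(Check: 0.0601+0.0385+0.0135+0.1894+0.5585+0.1400 = 1.0000.)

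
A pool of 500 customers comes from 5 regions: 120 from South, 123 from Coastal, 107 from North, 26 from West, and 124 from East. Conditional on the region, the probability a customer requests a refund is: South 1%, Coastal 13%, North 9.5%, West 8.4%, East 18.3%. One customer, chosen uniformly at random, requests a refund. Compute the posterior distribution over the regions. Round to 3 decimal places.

South 0.023, Coastal 0.306, North 0.195, West 0.042, East 0.434

By Bayes' rule, posterior ∝ prior × likelihood:
  South: 0.24 × 0.01 = 0.0024
  Coastal: 0.246 × 0.13 = 0.03198
  North: 0.214 × 0.095 = 0.02033
  West: 0.052 × 0.084 = 0.004368
  East: 0.248 × 0.183 = 0.045384
Normalizing constant = 0.104462.
P(South | refund) = 0.0024/0.104462 ≈ 0.023
P(Coastal | refund) = 0.03198/0.104462 ≈ 0.306
P(North | refund) = 0.02033/0.104462 ≈ 0.195
P(West | refund) = 0.004368/0.104462 ≈ 0.042
P(East | refund) = 0.045384/0.104462 ≈ 0.434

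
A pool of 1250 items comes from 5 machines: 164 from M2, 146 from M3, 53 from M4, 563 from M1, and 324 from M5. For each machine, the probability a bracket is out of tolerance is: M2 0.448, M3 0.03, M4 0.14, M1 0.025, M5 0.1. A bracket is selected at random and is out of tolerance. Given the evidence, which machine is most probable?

M2

Prior × likelihood for each hypothesis:
  M2: 0.1312 × 0.448 = 0.0587776
  M3: 0.1168 × 0.03 = 0.003504
  M4: 0.0424 × 0.14 = 0.005936
  M1: 0.4504 × 0.025 = 0.01126
  M5: 0.2592 × 0.1 = 0.02592
Normalizing constant = 0.1053976.
Largest term belongs to M2, so M2 is most probable.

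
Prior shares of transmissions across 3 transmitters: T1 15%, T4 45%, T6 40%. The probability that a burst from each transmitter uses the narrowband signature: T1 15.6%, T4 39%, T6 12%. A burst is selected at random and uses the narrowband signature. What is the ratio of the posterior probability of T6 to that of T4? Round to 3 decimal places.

Prior × likelihood for each hypothesis:
  T1: 0.15 × 0.156 = 0.0234
  T4: 0.45 × 0.39 = 0.1755
  T6: 0.4 × 0.12 = 0.048
Total = 0.2469.
The ratio is 0.048 / 0.1755 (the normalizer cancels) = 0.274.

0.274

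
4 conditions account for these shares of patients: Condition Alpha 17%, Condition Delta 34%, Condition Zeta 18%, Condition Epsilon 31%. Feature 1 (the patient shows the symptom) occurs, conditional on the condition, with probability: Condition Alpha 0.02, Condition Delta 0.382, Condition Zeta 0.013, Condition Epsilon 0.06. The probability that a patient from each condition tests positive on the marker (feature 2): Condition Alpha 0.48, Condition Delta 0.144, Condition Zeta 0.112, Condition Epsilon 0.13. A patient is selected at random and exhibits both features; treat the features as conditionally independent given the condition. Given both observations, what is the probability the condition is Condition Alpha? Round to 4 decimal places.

0.0709

Prior × likelihood for each hypothesis:
  Condition Alpha: 0.17 × 0.02 × 0.48 = 0.001632
  Condition Delta: 0.34 × 0.382 × 0.144 = 0.01870272
  Condition Zeta: 0.18 × 0.013 × 0.112 = 0.00026208
  Condition Epsilon: 0.31 × 0.06 × 0.13 = 0.002418
Total = 0.0230148.
P(Condition Alpha | evidence) = 0.001632 / 0.0230148 ≈ 0.0709.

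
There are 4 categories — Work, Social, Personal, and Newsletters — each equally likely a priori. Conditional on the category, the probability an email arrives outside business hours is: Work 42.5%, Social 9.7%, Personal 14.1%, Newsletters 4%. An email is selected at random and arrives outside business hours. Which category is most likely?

Work

With a uniform prior (1/4 each), posterior ∝ likelihood:
  Work: 0.425
  Social: 0.097
  Personal: 0.141
  Newsletters: 0.04
Total = 0.703.
Largest term belongs to Work, so Work is most probable.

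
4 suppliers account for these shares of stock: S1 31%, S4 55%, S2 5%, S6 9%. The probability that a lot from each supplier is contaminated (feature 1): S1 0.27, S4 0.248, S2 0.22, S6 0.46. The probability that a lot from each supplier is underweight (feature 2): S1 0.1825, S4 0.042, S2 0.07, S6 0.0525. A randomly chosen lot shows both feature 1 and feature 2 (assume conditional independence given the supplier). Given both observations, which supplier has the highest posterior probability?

S1

Prior × likelihood for each hypothesis:
  S1: 0.31 × 0.27 × 0.1825 = 0.01527525
  S4: 0.55 × 0.248 × 0.042 = 0.0057288
  S2: 0.05 × 0.22 × 0.07 = 0.00077
  S6: 0.09 × 0.46 × 0.0525 = 0.0021735
Sum = 0.02394755.
Largest term belongs to S1, so S1 is most probable.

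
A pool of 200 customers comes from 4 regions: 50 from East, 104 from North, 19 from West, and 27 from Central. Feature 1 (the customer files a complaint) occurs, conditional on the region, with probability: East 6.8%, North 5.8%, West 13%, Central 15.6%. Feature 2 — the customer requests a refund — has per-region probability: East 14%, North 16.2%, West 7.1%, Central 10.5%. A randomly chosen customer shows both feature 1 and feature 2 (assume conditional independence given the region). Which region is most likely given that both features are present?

Unnormalized posteriors (prior × likelihood):
  East: 0.25 × 0.068 × 0.14 = 0.00238
  North: 0.52 × 0.058 × 0.162 = 0.00488592
  West: 0.095 × 0.13 × 0.071 = 0.00087685
  Central: 0.135 × 0.156 × 0.105 = 0.0022113
Sum = 0.01035407.
Largest term belongs to North, so North is most probable.

North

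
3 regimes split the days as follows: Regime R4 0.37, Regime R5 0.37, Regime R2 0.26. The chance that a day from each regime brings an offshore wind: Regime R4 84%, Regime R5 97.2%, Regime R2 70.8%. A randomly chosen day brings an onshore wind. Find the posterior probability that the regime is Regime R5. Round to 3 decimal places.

0.071

Taking complements, P(onshore | each) = Regime R4 0.16, Regime R5 0.028, Regime R2 0.292.
Compute prior × likelihood for every hypothesis:
  Regime R4: 0.37 × 0.16 = 0.0592
  Regime R5: 0.37 × 0.028 = 0.01036
  Regime R2: 0.26 × 0.292 = 0.07592
Normalizing constant = 0.14548.
P(Regime R5 | evidence) = 0.01036 / 0.14548 ≈ 0.071.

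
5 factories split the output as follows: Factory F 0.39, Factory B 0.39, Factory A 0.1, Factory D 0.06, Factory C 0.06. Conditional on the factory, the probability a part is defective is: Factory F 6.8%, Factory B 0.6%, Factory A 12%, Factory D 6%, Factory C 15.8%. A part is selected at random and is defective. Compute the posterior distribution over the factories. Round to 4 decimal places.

Unnormalized posteriors (prior × likelihood):
  Factory F: 0.39 × 0.068 = 0.02652
  Factory B: 0.39 × 0.006 = 0.00234
  Factory A: 0.1 × 0.12 = 0.012
  Factory D: 0.06 × 0.06 = 0.0036
  Factory C: 0.06 × 0.158 = 0.00948
Sum = 0.05394.
P(Factory F | defective) = 0.02652/0.05394 ≈ 0.4917
P(Factory B | defective) = 0.00234/0.05394 ≈ 0.0434
P(Factory A | defective) = 0.012/0.05394 ≈ 0.2225
P(Factory D | defective) = 0.0036/0.05394 ≈ 0.0667
P(Factory C | defective) = 0.00948/0.05394 ≈ 0.1758

Factory F 0.4917, Factory B 0.0434, Factory A 0.2225, Factory D 0.0667, Factory C 0.1758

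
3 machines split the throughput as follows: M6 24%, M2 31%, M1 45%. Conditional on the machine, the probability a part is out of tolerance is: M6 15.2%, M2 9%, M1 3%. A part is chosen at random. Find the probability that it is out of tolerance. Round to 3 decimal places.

Compute prior × likelihood for every hypothesis:
  M6: 0.24 × 0.152 = 0.03648
  M2: 0.31 × 0.09 = 0.0279
  M1: 0.45 × 0.03 = 0.0135
P(oversize) = 0.03648 + 0.0279 + 0.0135 = 0.07788 → 0.078.

0.078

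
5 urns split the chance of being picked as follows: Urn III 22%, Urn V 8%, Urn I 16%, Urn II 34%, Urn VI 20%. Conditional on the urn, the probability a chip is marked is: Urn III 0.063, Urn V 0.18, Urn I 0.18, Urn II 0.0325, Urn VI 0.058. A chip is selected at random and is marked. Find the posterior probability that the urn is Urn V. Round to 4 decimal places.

0.1807

Unnormalized posteriors (prior × likelihood):
  Urn III: 0.22 × 0.063 = 0.01386
  Urn V: 0.08 × 0.18 = 0.0144
  Urn I: 0.16 × 0.18 = 0.0288
  Urn II: 0.34 × 0.0325 = 0.01105
  Urn VI: 0.2 × 0.058 = 0.0116
Total = 0.07971.
P(Urn V | evidence) = 0.0144 / 0.07971 ≈ 0.1807.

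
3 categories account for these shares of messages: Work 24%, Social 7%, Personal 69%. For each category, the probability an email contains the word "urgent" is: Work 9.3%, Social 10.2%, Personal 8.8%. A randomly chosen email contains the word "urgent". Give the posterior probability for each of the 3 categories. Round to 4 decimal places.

Compute prior × likelihood for every hypothesis:
  Work: 0.24 × 0.093 = 0.02232
  Social: 0.07 × 0.102 = 0.00714
  Personal: 0.69 × 0.088 = 0.06072
Total = 0.09018.
P(Work | urgent-flag) = 0.02232/0.09018 ≈ 0.2475
P(Social | urgent-flag) = 0.00714/0.09018 ≈ 0.0792
P(Personal | urgent-flag) = 0.06072/0.09018 ≈ 0.6733
(Check: 0.2475+0.0792+0.6733 = 1.0000.)

Work 0.2475, Social 0.0792, Personal 0.6733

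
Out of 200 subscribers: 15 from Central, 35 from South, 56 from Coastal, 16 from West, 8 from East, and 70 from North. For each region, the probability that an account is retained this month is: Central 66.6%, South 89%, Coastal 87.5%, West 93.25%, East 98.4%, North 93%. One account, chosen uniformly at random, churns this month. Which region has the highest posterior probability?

Taking complements, P(churn | each) = Central 0.334, South 0.11, Coastal 0.125, West 0.0675, East 0.016, North 0.07.
Prior × likelihood for each hypothesis:
  Central: 0.075 × 0.334 = 0.02505
  South: 0.175 × 0.11 = 0.01925
  Coastal: 0.28 × 0.125 = 0.035
  West: 0.08 × 0.0675 = 0.0054
  East: 0.04 × 0.016 = 0.00064
  North: 0.35 × 0.07 = 0.0245
Sum = 0.10984.
Largest term belongs to Coastal, so Coastal is most probable.

Coastal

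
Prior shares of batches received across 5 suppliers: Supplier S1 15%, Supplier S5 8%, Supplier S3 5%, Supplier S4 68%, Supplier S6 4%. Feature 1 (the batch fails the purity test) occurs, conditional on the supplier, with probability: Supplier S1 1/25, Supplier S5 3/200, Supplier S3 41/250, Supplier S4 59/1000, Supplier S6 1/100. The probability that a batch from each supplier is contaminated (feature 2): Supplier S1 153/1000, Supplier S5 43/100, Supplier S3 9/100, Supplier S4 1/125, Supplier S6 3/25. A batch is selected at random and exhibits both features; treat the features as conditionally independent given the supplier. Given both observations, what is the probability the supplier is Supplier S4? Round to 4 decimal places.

0.1263

Unnormalized posteriors (prior × likelihood):
  Supplier S1: 0.15 × 0.04 × 0.153 = 0.000918
  Supplier S5: 0.08 × 0.015 × 0.43 = 0.000516
  Supplier S3: 0.05 × 0.164 × 0.09 = 0.000738
  Supplier S4: 0.68 × 0.059 × 0.008 = 0.00032096
  Supplier S6: 0.04 × 0.01 × 0.12 = 0.000048
Total = 0.00254096.
P(Supplier S4 | evidence) = 0.00032096 / 0.00254096 ≈ 0.1263.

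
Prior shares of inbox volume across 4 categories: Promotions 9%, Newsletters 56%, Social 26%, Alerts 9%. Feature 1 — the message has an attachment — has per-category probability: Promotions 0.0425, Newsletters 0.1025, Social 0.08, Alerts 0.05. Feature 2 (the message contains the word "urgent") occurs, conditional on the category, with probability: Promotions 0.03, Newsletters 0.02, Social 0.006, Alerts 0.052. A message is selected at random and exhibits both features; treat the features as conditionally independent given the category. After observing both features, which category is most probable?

Compute prior × likelihood for every hypothesis:
  Promotions: 0.09 × 0.0425 × 0.03 = 0.00011475
  Newsletters: 0.56 × 0.1025 × 0.02 = 0.001148
  Social: 0.26 × 0.08 × 0.006 = 0.0001248
  Alerts: 0.09 × 0.05 × 0.052 = 0.000234
Total = 0.00162155.
Largest term belongs to Newsletters, so Newsletters is most probable.

Newsletters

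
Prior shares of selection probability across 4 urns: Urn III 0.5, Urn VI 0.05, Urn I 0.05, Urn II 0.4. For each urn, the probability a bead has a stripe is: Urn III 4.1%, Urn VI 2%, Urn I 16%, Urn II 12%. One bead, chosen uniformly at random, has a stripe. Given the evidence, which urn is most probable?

Urn II

Compute prior × likelihood for every hypothesis:
  Urn III: 0.5 × 0.041 = 0.0205
  Urn VI: 0.05 × 0.02 = 0.001
  Urn I: 0.05 × 0.16 = 0.008
  Urn II: 0.4 × 0.12 = 0.048
Normalizing constant = 0.0775.
Largest term belongs to Urn II, so Urn II is most probable.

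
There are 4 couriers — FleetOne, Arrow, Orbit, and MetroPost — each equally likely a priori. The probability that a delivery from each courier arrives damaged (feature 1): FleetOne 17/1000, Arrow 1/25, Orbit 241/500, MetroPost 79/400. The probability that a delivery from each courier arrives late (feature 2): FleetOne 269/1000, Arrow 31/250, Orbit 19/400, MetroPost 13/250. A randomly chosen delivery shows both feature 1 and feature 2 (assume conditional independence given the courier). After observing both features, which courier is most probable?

Since the prior is uniform, the posterior is proportional to the likelihood:
  FleetOne: 0.017 × 0.269 = 0.004573
  Arrow: 0.04 × 0.124 = 0.00496
  Orbit: 0.482 × 0.0475 = 0.022895
  MetroPost: 0.1975 × 0.052 = 0.01027
Total = 0.042698.
Largest term belongs to Orbit, so Orbit is most probable.

Orbit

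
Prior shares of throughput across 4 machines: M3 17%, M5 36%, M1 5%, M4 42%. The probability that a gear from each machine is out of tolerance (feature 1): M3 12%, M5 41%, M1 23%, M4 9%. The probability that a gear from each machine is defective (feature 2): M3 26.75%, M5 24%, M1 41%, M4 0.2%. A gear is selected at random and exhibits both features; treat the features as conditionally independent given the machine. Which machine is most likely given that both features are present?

M5

Compute prior × likelihood for every hypothesis:
  M3: 0.17 × 0.12 × 0.2675 = 0.005457
  M5: 0.36 × 0.41 × 0.24 = 0.035424
  M1: 0.05 × 0.23 × 0.41 = 0.004715
  M4: 0.42 × 0.09 × 0.002 = 0.0000756
Total = 0.0456716.
Largest term belongs to M5, so M5 is most probable.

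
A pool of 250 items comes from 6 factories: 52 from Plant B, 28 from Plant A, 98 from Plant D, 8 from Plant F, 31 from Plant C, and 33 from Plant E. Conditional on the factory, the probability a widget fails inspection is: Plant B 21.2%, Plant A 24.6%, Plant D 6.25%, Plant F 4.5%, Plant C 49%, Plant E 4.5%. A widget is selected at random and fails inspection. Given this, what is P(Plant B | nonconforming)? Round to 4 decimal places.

0.2684

Unnormalized posteriors (prior × likelihood):
  Plant B: 0.208 × 0.212 = 0.044096
  Plant A: 0.112 × 0.246 = 0.027552
  Plant D: 0.392 × 0.0625 = 0.0245
  Plant F: 0.032 × 0.045 = 0.00144
  Plant C: 0.124 × 0.49 = 0.06076
  Plant E: 0.132 × 0.045 = 0.00594
Total = 0.164288.
P(Plant B | evidence) = 0.044096 / 0.164288 ≈ 0.2684.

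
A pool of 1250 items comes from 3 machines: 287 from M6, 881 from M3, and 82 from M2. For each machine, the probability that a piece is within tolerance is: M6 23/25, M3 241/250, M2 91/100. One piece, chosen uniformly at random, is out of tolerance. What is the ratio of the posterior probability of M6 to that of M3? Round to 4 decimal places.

Taking complements, P(oversize | each) = M6 0.08, M3 0.036, M2 0.09.
By Bayes' rule, posterior ∝ prior × likelihood:
  M6: 0.2296 × 0.08 = 0.018368
  M3: 0.7048 × 0.036 = 0.0253728
  M2: 0.0656 × 0.09 = 0.005904
Sum = 0.0496448.
The ratio is 0.018368 / 0.0253728 (the normalizer cancels) = 0.7239.

0.7239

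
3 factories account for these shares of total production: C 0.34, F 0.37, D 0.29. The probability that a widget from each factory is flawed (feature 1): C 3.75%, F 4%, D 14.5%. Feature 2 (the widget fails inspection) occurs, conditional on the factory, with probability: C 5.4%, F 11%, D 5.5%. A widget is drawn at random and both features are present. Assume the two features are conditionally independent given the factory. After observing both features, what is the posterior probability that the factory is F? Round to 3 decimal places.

Prior × likelihood for each hypothesis:
  C: 0.34 × 0.0375 × 0.054 = 0.0006885
  F: 0.37 × 0.04 × 0.11 = 0.001628
  D: 0.29 × 0.145 × 0.055 = 0.00231275
Total = 0.00462925.
P(F | evidence) = 0.001628 / 0.00462925 ≈ 0.352.

0.352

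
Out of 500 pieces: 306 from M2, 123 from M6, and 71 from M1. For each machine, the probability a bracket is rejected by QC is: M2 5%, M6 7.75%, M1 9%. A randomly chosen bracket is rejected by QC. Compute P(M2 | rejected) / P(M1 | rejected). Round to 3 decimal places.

Compute prior × likelihood for every hypothesis:
  M2: 0.612 × 0.05 = 0.0306
  M6: 0.246 × 0.0775 = 0.019065
  M1: 0.142 × 0.09 = 0.01278
Sum = 0.062445.
The ratio is 0.0306 / 0.01278 (the normalizer cancels) = 2.394.

2.394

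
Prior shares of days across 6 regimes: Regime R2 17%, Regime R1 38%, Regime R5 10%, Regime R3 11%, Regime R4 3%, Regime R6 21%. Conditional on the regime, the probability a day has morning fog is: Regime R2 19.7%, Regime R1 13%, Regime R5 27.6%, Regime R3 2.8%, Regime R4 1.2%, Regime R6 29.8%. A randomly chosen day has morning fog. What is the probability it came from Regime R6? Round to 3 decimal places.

By Bayes' rule, posterior ∝ prior × likelihood:
  Regime R2: 0.17 × 0.197 = 0.03349
  Regime R1: 0.38 × 0.13 = 0.0494
  Regime R5: 0.1 × 0.276 = 0.0276
  Regime R3: 0.11 × 0.028 = 0.00308
  Regime R4: 0.03 × 0.012 = 0.00036
  Regime R6: 0.21 × 0.298 = 0.06258
Sum = 0.17651.
P(Regime R6 | evidence) = 0.06258 / 0.17651 ≈ 0.355.

0.355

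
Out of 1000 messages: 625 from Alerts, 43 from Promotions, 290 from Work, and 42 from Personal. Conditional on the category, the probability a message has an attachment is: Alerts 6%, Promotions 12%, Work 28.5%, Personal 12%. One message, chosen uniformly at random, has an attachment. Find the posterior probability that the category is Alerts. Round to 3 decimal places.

0.288

Prior × likelihood for each hypothesis:
  Alerts: 0.625 × 0.06 = 0.0375
  Promotions: 0.043 × 0.12 = 0.00516
  Work: 0.29 × 0.285 = 0.08265
  Personal: 0.042 × 0.12 = 0.00504
Sum = 0.13035.
P(Alerts | evidence) = 0.0375 / 0.13035 ≈ 0.288.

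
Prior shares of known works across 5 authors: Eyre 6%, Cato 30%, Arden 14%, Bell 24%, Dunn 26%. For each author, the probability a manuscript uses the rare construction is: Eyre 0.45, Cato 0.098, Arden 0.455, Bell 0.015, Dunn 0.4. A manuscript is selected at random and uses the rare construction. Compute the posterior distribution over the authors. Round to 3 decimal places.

Prior × likelihood for each hypothesis:
  Eyre: 0.06 × 0.45 = 0.027
  Cato: 0.3 × 0.098 = 0.0294
  Arden: 0.14 × 0.455 = 0.0637
  Bell: 0.24 × 0.015 = 0.0036
  Dunn: 0.26 × 0.4 = 0.104
Sum = 0.2277.
P(Eyre | rare-form) = 0.027/0.2277 ≈ 0.119
P(Cato | rare-form) = 0.0294/0.2277 ≈ 0.129
P(Arden | rare-form) = 0.0637/0.2277 ≈ 0.280
P(Bell | rare-form) = 0.0036/0.2277 ≈ 0.016
P(Dunn | rare-form) = 0.104/0.2277 ≈ 0.457

Eyre 0.119, Cato 0.129, Arden 0.280, Bell 0.016, Dunn 0.457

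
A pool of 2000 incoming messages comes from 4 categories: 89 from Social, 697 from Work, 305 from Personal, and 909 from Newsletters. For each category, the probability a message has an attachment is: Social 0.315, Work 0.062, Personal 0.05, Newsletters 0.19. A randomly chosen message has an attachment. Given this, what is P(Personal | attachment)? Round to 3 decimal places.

0.059

Prior × likelihood for each hypothesis:
  Social: 0.0445 × 0.315 = 0.0140175
  Work: 0.3485 × 0.062 = 0.021607
  Personal: 0.1525 × 0.05 = 0.007625
  Newsletters: 0.4545 × 0.19 = 0.086355
Normalizing constant = 0.1296045.
P(Personal | evidence) = 0.007625 / 0.1296045 ≈ 0.059.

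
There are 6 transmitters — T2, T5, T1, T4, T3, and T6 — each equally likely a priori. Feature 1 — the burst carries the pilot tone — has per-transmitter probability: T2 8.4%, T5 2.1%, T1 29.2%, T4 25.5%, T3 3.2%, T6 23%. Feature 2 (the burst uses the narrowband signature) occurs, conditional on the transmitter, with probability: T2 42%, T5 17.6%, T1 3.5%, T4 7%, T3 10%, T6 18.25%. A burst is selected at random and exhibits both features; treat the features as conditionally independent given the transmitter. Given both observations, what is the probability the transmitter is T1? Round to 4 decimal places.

Since the prior is uniform, the posterior is proportional to the likelihood:
  T2: 0.084 × 0.42 = 0.03528
  T5: 0.021 × 0.176 = 0.003696
  T1: 0.292 × 0.035 = 0.01022
  T4: 0.255 × 0.07 = 0.01785
  T3: 0.032 × 0.1 = 0.0032
  T6: 0.23 × 0.1825 = 0.041975
Total = 0.112221.
P(T1 | evidence) = 0.01022 / 0.112221 ≈ 0.0911.

0.0911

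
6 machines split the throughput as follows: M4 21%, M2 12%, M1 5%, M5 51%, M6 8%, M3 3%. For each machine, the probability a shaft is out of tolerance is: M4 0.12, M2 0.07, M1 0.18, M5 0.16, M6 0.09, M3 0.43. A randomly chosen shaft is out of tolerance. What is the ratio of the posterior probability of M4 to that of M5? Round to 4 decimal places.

Compute prior × likelihood for every hypothesis:
  M4: 0.21 × 0.12 = 0.0252
  M2: 0.12 × 0.07 = 0.0084
  M1: 0.05 × 0.18 = 0.009
  M5: 0.51 × 0.16 = 0.0816
  M6: 0.08 × 0.09 = 0.0072
  M3: 0.03 × 0.43 = 0.0129
Normalizing constant = 0.1443.
The ratio is 0.0252 / 0.0816 (the normalizer cancels) = 0.3088.

0.3088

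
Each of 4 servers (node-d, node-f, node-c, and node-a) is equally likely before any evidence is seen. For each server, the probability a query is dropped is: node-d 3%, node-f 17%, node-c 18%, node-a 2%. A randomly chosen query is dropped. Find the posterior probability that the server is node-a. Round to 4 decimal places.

Since the prior is uniform, the posterior is proportional to the likelihood:
  node-d: 0.03
  node-f: 0.17
  node-c: 0.18
  node-a: 0.02
Sum = 0.4.
P(node-a | evidence) = 0.02 / 0.4 ≈ 0.0500.

0.0500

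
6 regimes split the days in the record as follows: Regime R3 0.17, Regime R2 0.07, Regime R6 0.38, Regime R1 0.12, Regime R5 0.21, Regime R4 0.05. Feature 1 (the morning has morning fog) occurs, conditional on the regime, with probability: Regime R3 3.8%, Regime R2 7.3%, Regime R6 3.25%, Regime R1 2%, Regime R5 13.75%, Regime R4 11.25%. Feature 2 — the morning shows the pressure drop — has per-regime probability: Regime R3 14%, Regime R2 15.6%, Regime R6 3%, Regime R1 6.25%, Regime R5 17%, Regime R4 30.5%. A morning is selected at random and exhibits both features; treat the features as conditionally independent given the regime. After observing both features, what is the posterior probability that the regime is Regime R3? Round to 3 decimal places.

Unnormalized posteriors (prior × likelihood):
  Regime R3: 0.17 × 0.038 × 0.14 = 0.0009044
  Regime R2: 0.07 × 0.073 × 0.156 = 0.00079716
  Regime R6: 0.38 × 0.0325 × 0.03 = 0.0003705
  Regime R1: 0.12 × 0.02 × 0.0625 = 0.00015
  Regime R5: 0.21 × 0.1375 × 0.17 = 0.00490875
  Regime R4: 0.05 × 0.1125 × 0.305 = 0.001715625
Sum = 0.008846435.
P(Regime R3 | evidence) = 0.0009044 / 0.008846435 ≈ 0.102.

0.102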